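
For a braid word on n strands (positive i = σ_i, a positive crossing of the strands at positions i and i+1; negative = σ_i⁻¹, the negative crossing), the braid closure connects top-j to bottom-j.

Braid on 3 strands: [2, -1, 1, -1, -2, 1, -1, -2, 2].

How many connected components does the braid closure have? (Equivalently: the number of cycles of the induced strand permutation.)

Track the strand permutation on 3 strands, starting from identity.
  step 1: s2 swaps positions 2,3 -> [1 3 2]
  step 2: s1^-1 swaps positions 1,2 -> [3 1 2]
  step 3: s1 swaps positions 1,2 -> [1 3 2]
  step 4: s1^-1 swaps positions 1,2 -> [3 1 2]
  step 5: s2^-1 swaps positions 2,3 -> [3 2 1]
  step 6: s1 swaps positions 1,2 -> [2 3 1]
  step 7: s1^-1 swaps positions 1,2 -> [3 2 1]
  step 8: s2^-1 swaps positions 2,3 -> [3 1 2]
  step 9: s2 swaps positions 2,3 -> [3 2 1]
Final permutation (position -> original strand): [3 2 1]
Closure components = cycle count of this permutation = 2.

Answer: 2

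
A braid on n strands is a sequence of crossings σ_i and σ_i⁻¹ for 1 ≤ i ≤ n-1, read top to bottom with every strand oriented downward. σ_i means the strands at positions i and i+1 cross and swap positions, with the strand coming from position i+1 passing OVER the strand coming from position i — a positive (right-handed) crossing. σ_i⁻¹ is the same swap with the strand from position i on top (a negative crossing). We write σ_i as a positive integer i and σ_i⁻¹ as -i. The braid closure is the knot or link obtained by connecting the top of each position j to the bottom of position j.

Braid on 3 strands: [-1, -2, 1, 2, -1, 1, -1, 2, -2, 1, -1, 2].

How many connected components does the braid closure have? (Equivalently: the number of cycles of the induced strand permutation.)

3

Derivation:
Track the strand permutation on 3 strands, starting from identity.
  step 1: s1^-1 swaps positions 1,2 -> [2 1 3]
  step 2: s2^-1 swaps positions 2,3 -> [2 3 1]
  step 3: s1 swaps positions 1,2 -> [3 2 1]
  step 4: s2 swaps positions 2,3 -> [3 1 2]
  step 5: s1^-1 swaps positions 1,2 -> [1 3 2]
  step 6: s1 swaps positions 1,2 -> [3 1 2]
  step 7: s1^-1 swaps positions 1,2 -> [1 3 2]
  step 8: s2 swaps positions 2,3 -> [1 2 3]
  step 9: s2^-1 swaps positions 2,3 -> [1 3 2]
  step 10: s1 swaps positions 1,2 -> [3 1 2]
  step 11: s1^-1 swaps positions 1,2 -> [1 3 2]
  step 12: s2 swaps positions 2,3 -> [1 2 3]
Final permutation (position -> original strand): [1 2 3]
Closure components = cycle count of this permutation = 3.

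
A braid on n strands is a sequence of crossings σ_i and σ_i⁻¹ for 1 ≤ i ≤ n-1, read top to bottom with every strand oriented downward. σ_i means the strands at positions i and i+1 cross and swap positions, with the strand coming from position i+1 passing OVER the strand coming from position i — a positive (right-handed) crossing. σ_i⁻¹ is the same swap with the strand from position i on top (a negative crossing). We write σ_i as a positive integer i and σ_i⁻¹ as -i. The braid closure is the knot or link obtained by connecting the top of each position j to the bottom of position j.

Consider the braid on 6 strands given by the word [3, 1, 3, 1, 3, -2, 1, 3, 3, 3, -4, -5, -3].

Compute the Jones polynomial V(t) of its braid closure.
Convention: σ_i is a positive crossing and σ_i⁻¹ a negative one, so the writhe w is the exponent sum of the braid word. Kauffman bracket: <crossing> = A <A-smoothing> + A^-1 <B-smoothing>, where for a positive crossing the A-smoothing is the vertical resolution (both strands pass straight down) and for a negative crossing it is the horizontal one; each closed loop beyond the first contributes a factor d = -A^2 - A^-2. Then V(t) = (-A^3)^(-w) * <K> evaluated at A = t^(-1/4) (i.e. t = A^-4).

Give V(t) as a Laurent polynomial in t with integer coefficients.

The presented braid s3 s1 s3 s1 s3 s2^-1 s1 s3 s3 s3 s4^-1 s5^-1 s3^-1 on 6 strands reduces by inverse Markov moves (closure unchanged at each step):
  Deconjugate: the word is γ·β·γ⁻¹ with γ = s3 (prefix) and γ⁻¹ = s3^-1 (suffix); strip both.
  Destabilize: the word has the form β·s5^-1 where s5^-1 occurs only as the final letter (β ∈ B_5); drop it and the last strand → 5 strands.
  Destabilize: the word has the form β·s4^-1 where s4^-1 occurs only as the final letter (β ∈ B_4); drop it and the last strand → 4 strands.
Reduced to β = s1 s3 s1 s3 s2^-1 s1 s3 s3 s3 on 4 strands, 9 crossings.
Compute on β:
Braid: s1 s3 s1 s3 s2^-1 s1 s3 s3 s3 on 4 strands, 9 crossings.
Writhe w = (#positive) - (#negative) = 8 - 1 = 7.
Enumerate smoothing states for the bracket polynomial. There are 2^9 = 512 states.
For each crossing: s=0 is the vertical smoothing, s=1 horizontal. Crossing k contributes A^(sign_k * (1 - 2*s_k)); loop factor d = -A^2 - A^-2.
Tabulate the states by total A-exponent and number of loops L (A-exp: L × count):
  A^9: L=3 ×1
  A^7: L=2 ×8, L=4 ×1
  A^5: L=1 ×15, L=3 ×21
  A^3: L=2 ×60, L=4 ×24
  A^1: L=3 ×110, L=5 ×16
  A^-1: L=4 ×120, L=6 ×6
  A^-3: L=5 ×83, L=7 ×1
  A^-5: L=6 ×36
  A^-7: L=7 ×9
  A^-9: L=8 ×1
Each group contributes A^e * Σ count * d^(L-1):
Powers of d = -A^2 - A^-2: d^2 = A^4 + 2 + A^-4; d^3 = -A^6 - 3*A^2 - 3*A^-2 - A^-6; d^4 = A^8 + 4*A^4 + 6 + 4*A^-4 + A^-8; d^5 = -A^10 - 5*A^6 - 10*A^2 - 10*A^-2 - 5*A^-6 - A^-10; d^6 = A^12 + 6*A^8 + 15*A^4 + 20 + 15*A^-4 + 6*A^-8 + A^-12; d^7 = -A^14 - 7*A^10 - 21*A^6 - 35*A^2 - 35*A^-2 - 21*A^-6 - 7*A^-10 - A^-14.
  A^9 * (d^2) = A^13 + 2*A^9 + A^5
  A^7 * (8*d + d^3) = -A^13 - 11*A^9 - 11*A^5 - A
  A^5 * (15 + 21*d^2) = 21*A^9 + 57*A^5 + 21*A
  A^3 * (60*d + 24*d^3) = -24*A^9 - 132*A^5 - 132*A - 24*A^-3
  A^1 * (110*d^2 + 16*d^4) = 16*A^9 + 174*A^5 + 316*A + 174*A^-3 + 16*A^-7
  A^-1 * (120*d^3 + 6*d^5) = -6*A^9 - 150*A^5 - 420*A - 420*A^-3 - 150*A^-7 - 6*A^-11
  A^-3 * (83*d^4 + d^6) = A^9 + 89*A^5 + 347*A + 518*A^-3 + 347*A^-7 + 89*A^-11 + A^-15
  A^-5 * (36*d^5) = -36*A^5 - 180*A - 360*A^-3 - 360*A^-7 - 180*A^-11 - 36*A^-15
  A^-7 * (9*d^6) = 9*A^5 + 54*A + 135*A^-3 + 180*A^-7 + 135*A^-11 + 54*A^-15 + 9*A^-19
  A^-9 * (d^7) = -A^5 - 7*A - 21*A^-3 - 35*A^-7 - 35*A^-11 - 21*A^-15 - 7*A^-19 - A^-23
Summing the groups: <K> = -A^9 - 2*A + 2*A^-3 - 2*A^-7 + 3*A^-11 - 2*A^-15 + 2*A^-19 - A^-23
Normalise by the writhe: (-A^3)^(-w) = (-A^3)^(-7) = -A^-21, so f(A) = -A^-21 * <K> = A^-12 + 2*A^-20 - 2*A^-24 + 2*A^-28 - 3*A^-32 + 2*A^-36 - 2*A^-40 + A^-44.
Substitute A = t^(-1/4), i.e. A^e → t^(-e/4): V(t) = t^11 - 2*t^10 + 2*t^9 - 3*t^8 + 2*t^7 - 2*t^6 + 2*t^5 + t^3

Answer: t^11 - 2*t^10 + 2*t^9 - 3*t^8 + 2*t^7 - 2*t^6 + 2*t^5 + t^3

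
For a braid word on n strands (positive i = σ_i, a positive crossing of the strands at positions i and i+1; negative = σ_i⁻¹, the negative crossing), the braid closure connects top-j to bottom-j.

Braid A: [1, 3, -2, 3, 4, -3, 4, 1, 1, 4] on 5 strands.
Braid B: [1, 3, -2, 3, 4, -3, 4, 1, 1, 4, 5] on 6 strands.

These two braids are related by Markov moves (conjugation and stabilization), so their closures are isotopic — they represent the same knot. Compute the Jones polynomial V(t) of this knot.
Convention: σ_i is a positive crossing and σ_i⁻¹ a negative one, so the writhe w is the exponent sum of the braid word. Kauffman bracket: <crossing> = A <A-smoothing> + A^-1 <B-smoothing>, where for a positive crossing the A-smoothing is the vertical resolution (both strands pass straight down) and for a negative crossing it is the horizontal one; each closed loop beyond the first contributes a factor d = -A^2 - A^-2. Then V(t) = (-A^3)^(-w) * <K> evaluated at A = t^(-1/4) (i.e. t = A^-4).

t^10 - 2*t^9 + 2*t^8 - 4*t^7 + 4*t^6 - 3*t^5 + 3*t^4 - t^3 + t^2

Derivation:
Markov-equivalent braids have isotopic closures, hence identical knot invariants. Strip the Markov moves from each word to reach a common short braid β, then compute V(t) once on β.
Braid A: s1 s3 s2^-1 s3 s4 s3^-1 s4 s1 s1 s4 on 5 strands has no conjugating prefix/suffix or stabilization to strip; take β = s1 s3 s2^-1 s3 s4 s3^-1 s4 s1 s1 s4.
Braid B: s1 s3 s2^-1 s3 s4 s3^-1 s4 s1 s1 s4 s5 on 6 strands reduces by inverse Markov moves (closure unchanged at each step):
  Destabilize: the word has the form β·s5 where s5 occurs only as the final letter (β ∈ B_5); drop it and the last strand → 5 strands.
Reduced to β = s1 s3 s2^-1 s3 s4 s3^-1 s4 s1 s1 s4 on 5 strands, 10 crossings.
Both give the same β = s1 s3 s2^-1 s3 s4 s3^-1 s4 s1 s1 s4 on 5 strands, so one state sum suffices:
Braid: s1 s3 s2^-1 s3 s4 s3^-1 s4 s1 s1 s4 on 5 strands, 10 crossings.
Writhe w = (#positive) - (#negative) = 8 - 2 = 6.
State-sum expansion of <K>. There are 2^10 = 1024 states.
Each crossing splits two ways (0=vertical, 1=horizontal). The state's weight is A^(#A-smoothings - #B-smoothings) * d^(loops - 1).
Tabulate the states by total A-exponent and number of loops L (A-exp: L × count):
  A^10: L=3 ×1
  A^8: L=2 ×6, L=4 ×4
  A^6: L=1 ×9, L=3 ×32, L=5 ×4
  A^4: L=2 ×70, L=4 ×49, L=6 ×1
  A^2: L=1 ×30, L=3 ×149, L=5 ×31
  A^0: L=2 ×99, L=4 ×144, L=6 ×9
  A^-2: L=3 ×136, L=5 ×73, L=7 ×1
  A^-4: L=4 ×101, L=6 ×19
  A^-6: L=5 ×43, L=7 ×2
  A^-8: L=6 ×10
  A^-10: L=7 ×1
Each group contributes A^e * Σ count * d^(L-1):
Powers of d = -A^2 - A^-2: d^2 = A^4 + 2 + A^-4; d^3 = -A^6 - 3*A^2 - 3*A^-2 - A^-6; d^4 = A^8 + 4*A^4 + 6 + 4*A^-4 + A^-8; d^5 = -A^10 - 5*A^6 - 10*A^2 - 10*A^-2 - 5*A^-6 - A^-10; d^6 = A^12 + 6*A^8 + 15*A^4 + 20 + 15*A^-4 + 6*A^-8 + A^-12.
  A^10 * (d^2) = A^14 + 2*A^10 + A^6
  A^8 * (6*d + 4*d^3) = -4*A^14 - 18*A^10 - 18*A^6 - 4*A^2
  A^6 * (9 + 32*d^2 + 4*d^4) = 4*A^14 + 48*A^10 + 97*A^6 + 48*A^2 + 4*A^-2
  A^4 * (70*d + 49*d^3 + d^5) = -A^14 - 54*A^10 - 227*A^6 - 227*A^2 - 54*A^-2 - A^-6
  A^2 * (30 + 149*d^2 + 31*d^4) = 31*A^10 + 273*A^6 + 514*A^2 + 273*A^-2 + 31*A^-6
  A^0 * (99*d + 144*d^3 + 9*d^5) = -9*A^10 - 189*A^6 - 621*A^2 - 621*A^-2 - 189*A^-6 - 9*A^-10
  A^-2 * (136*d^2 + 73*d^4 + d^6) = A^10 + 79*A^6 + 443*A^2 + 730*A^-2 + 443*A^-6 + 79*A^-10 + A^-14
  A^-4 * (101*d^3 + 19*d^5) = -19*A^6 - 196*A^2 - 493*A^-2 - 493*A^-6 - 196*A^-10 - 19*A^-14
  A^-6 * (43*d^4 + 2*d^6) = 2*A^6 + 55*A^2 + 202*A^-2 + 298*A^-6 + 202*A^-10 + 55*A^-14 + 2*A^-18
  A^-8 * (10*d^5) = -10*A^2 - 50*A^-2 - 100*A^-6 - 100*A^-10 - 50*A^-14 - 10*A^-18
  A^-10 * (d^6) = A^2 + 6*A^-2 + 15*A^-6 + 20*A^-10 + 15*A^-14 + 6*A^-18 + A^-22
Summing the groups: <K> = A^10 - A^6 + 3*A^2 - 3*A^-2 + 4*A^-6 - 4*A^-10 + 2*A^-14 - 2*A^-18 + A^-22
Normalise by the writhe: (-A^3)^(-w) = (-A^3)^(-6) = A^-18, so f(A) = A^-18 * <K> = A^-8 - A^-12 + 3*A^-16 - 3*A^-20 + 4*A^-24 - 4*A^-28 + 2*A^-32 - 2*A^-36 + A^-40.
Substitute A = t^(-1/4), i.e. A^e → t^(-e/4): V(t) = t^10 - 2*t^9 + 2*t^8 - 4*t^7 + 4*t^6 - 3*t^5 + 3*t^4 - t^3 + t^2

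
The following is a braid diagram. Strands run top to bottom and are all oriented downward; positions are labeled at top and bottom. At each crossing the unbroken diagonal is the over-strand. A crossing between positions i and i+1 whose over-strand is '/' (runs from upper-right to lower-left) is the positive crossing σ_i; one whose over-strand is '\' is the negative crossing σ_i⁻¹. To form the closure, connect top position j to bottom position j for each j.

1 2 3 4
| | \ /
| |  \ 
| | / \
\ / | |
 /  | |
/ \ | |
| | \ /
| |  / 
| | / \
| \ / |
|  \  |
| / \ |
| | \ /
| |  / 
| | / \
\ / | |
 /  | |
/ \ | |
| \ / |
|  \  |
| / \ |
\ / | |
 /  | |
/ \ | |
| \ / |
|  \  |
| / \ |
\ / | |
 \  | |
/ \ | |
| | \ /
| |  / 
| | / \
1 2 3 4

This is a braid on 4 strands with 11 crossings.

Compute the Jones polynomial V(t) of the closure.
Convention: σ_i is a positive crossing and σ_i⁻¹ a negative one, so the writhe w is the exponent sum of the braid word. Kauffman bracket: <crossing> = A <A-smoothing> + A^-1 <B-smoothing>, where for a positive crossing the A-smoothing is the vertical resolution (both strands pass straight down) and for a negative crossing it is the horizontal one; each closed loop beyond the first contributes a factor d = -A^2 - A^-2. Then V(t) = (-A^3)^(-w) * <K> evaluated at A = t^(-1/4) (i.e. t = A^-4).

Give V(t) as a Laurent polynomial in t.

t^4 - 2*t^3 + 3*t^2 - 4*t + 4 - 3*t^-1 + 3*t^-2 - t^-3

Derivation:
Reading the diagram top to bottom ('/'-over between positions i,i+1 = s_i, '\'-over = s_i^-1): braid word = s3^-1 s1 s3 s2^-1 s3 s1 s2^-1 s1 s2^-1 s1^-1 s3.
The presented braid s3^-1 s1 s3 s2^-1 s3 s1 s2^-1 s1 s2^-1 s1^-1 s3 on 4 strands reduces by inverse Markov moves (closure unchanged at each step):
  Deconjugate: the word is γ·β·γ⁻¹ with γ = s3^-1 (prefix) and γ⁻¹ = s3 (suffix); strip both.
  Deconjugate: the word is γ·β·γ⁻¹ with γ = s1 (prefix) and γ⁻¹ = s1^-1 (suffix); strip both.
Reduced to β = s3 s2^-1 s3 s1 s2^-1 s1 s2^-1 on 4 strands, 7 crossings.
Compute on β:
Braid: s3 s2^-1 s3 s1 s2^-1 s1 s2^-1 on 4 strands, 7 crossings.
Writhe w = (#positive) - (#negative) = 4 - 3 = 1.
Enumerate smoothing states for the bracket polynomial. There are 2^7 = 128 states.
For each crossing: s=0 is the vertical smoothing, s=1 horizontal. Crossing k contributes A^(sign_k * (1 - 2*s_k)); loop factor d = -A^2 - A^-2.
Tabulate the states by total A-exponent and number of loops L (A-exp: L × count):
  A^7: L=5 ×1
  A^5: L=4 ×7
  A^3: L=3 ×21
  A^1: L=2 ×32, L=4 ×3
  A^-1: L=1 ×21, L=3 ×14
  A^-3: L=2 ×19, L=4 ×2
  A^-5: L=3 ×7
  A^-7: L=4 ×1
Each group contributes A^e * Σ count * d^(L-1):
Powers of d = -A^2 - A^-2: d^2 = A^4 + 2 + A^-4; d^3 = -A^6 - 3*A^2 - 3*A^-2 - A^-6; d^4 = A^8 + 4*A^4 + 6 + 4*A^-4 + A^-8.
  A^7 * (d^4) = A^15 + 4*A^11 + 6*A^7 + 4*A^3 + A^-1
  A^5 * (7*d^3) = -7*A^11 - 21*A^7 - 21*A^3 - 7*A^-1
  A^3 * (21*d^2) = 21*A^7 + 42*A^3 + 21*A^-1
  A^1 * (32*d + 3*d^3) = -3*A^7 - 41*A^3 - 41*A^-1 - 3*A^-5
  A^-1 * (21 + 14*d^2) = 14*A^3 + 49*A^-1 + 14*A^-5
  A^-3 * (19*d + 2*d^3) = -2*A^3 - 25*A^-1 - 25*A^-5 - 2*A^-9
  A^-5 * (7*d^2) = 7*A^-1 + 14*A^-5 + 7*A^-9
  A^-7 * (d^3) = -A^-1 - 3*A^-5 - 3*A^-9 - A^-13
Summing the groups: <K> = A^15 - 3*A^11 + 3*A^7 - 4*A^3 + 4*A^-1 - 3*A^-5 + 2*A^-9 - A^-13
Normalise by the writhe: (-A^3)^(-w) = (-A^3)^(-1) = -A^-3, so f(A) = -A^-3 * <K> = -A^12 + 3*A^8 - 3*A^4 + 4 - 4*A^-4 + 3*A^-8 - 2*A^-12 + A^-16.
Substitute A = t^(-1/4), i.e. A^e → t^(-e/4): V(t) = t^4 - 2*t^3 + 3*t^2 - 4*t + 4 - 3*t^-1 + 3*t^-2 - t^-3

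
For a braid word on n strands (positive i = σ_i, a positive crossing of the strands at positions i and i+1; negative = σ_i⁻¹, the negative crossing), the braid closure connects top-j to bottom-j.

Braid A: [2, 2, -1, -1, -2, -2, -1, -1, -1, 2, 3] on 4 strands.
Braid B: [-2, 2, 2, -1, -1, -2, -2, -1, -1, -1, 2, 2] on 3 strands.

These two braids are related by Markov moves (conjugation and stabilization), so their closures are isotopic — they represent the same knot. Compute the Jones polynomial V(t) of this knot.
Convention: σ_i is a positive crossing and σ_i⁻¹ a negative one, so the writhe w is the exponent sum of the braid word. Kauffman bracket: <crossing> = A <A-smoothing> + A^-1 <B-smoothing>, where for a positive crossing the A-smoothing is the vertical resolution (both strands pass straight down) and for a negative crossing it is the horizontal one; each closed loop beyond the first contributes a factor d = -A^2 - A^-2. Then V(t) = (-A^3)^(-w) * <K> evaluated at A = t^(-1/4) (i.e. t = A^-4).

-1 + 3*t^-1 - 4*t^-2 + 6*t^-3 - 5*t^-4 + 5*t^-5 - 4*t^-6 + 2*t^-7 - t^-8

Derivation:
Markov-equivalent braids have isotopic closures, hence identical knot invariants. Strip the Markov moves from each word to reach a common short braid β, then compute V(t) once on β.
Braid A: s2 s2 s1^-1 s1^-1 s2^-1 s2^-1 s1^-1 s1^-1 s1^-1 s2 s3 on 4 strands reduces by inverse Markov moves (closure unchanged at each step):
  Destabilize: the word has the form β·s3 where s3 occurs only as the final letter (β ∈ B_3); drop it and the last strand → 3 strands.
Reduced to β = s2 s2 s1^-1 s1^-1 s2^-1 s2^-1 s1^-1 s1^-1 s1^-1 s2 on 3 strands, 10 crossings.
Braid B: s2^-1 s2 s2 s1^-1 s1^-1 s2^-1 s2^-1 s1^-1 s1^-1 s1^-1 s2 s2 on 3 strands reduces by inverse Markov moves (closure unchanged at each step):
  Deconjugate: the word is γ·β·γ⁻¹ with γ = s2^-1 (prefix) and γ⁻¹ = s2 (suffix); strip both.
Reduced to β = s2 s2 s1^-1 s1^-1 s2^-1 s2^-1 s1^-1 s1^-1 s1^-1 s2 on 3 strands, 10 crossings.
Both give the same β = s2 s2 s1^-1 s1^-1 s2^-1 s2^-1 s1^-1 s1^-1 s1^-1 s2 on 3 strands, so one state sum suffices:
Braid: s2 s2 s1^-1 s1^-1 s2^-1 s2^-1 s1^-1 s1^-1 s1^-1 s2 on 3 strands, 10 crossings.
Writhe w = (#positive) - (#negative) = 3 - 7 = -4.
State-sum expansion of <K>. There are 2^10 = 1024 states.
Smooth each crossing (0=||, 1=⌣⌢); contribution A^(Σ sign_k(1-2s_k)) * d^(L-1).
Tabulate the states by total A-exponent and number of loops L (A-exp: L × count):
  A^10: L=6 ×1
  A^8: L=5 ×10
  A^6: L=4 ×41, L=6 ×4
  A^4: L=3 ×87, L=5 ×32, L=7 ×1
  A^2: L=2 ×97, L=4 ×100, L=6 ×13
  A^0: L=1 ×46, L=3 ×152, L=5 ×52, L=7 ×2
  A^-2: L=2 ×103, L=4 ×96, L=6 ×11
  A^-4: L=1 ×15, L=3 ×79, L=5 ×26
  A^-6: L=2 ×18, L=4 ×26, L=6 ×1
  A^-8: L=3 ×8, L=5 ×2
  A^-10: L=4 ×1
Each group contributes A^e * Σ count * d^(L-1):
Powers of d = -A^2 - A^-2: d^2 = A^4 + 2 + A^-4; d^3 = -A^6 - 3*A^2 - 3*A^-2 - A^-6; d^4 = A^8 + 4*A^4 + 6 + 4*A^-4 + A^-8; d^5 = -A^10 - 5*A^6 - 10*A^2 - 10*A^-2 - 5*A^-6 - A^-10; d^6 = A^12 + 6*A^8 + 15*A^4 + 20 + 15*A^-4 + 6*A^-8 + A^-12.
  A^10 * (d^5) = -A^20 - 5*A^16 - 10*A^12 - 10*A^8 - 5*A^4 - 1
  A^8 * (10*d^4) = 10*A^16 + 40*A^12 + 60*A^8 + 40*A^4 + 10
  A^6 * (41*d^3 + 4*d^5) = -4*A^16 - 61*A^12 - 163*A^8 - 163*A^4 - 61 - 4*A^-4
  A^4 * (87*d^2 + 32*d^4 + d^6) = A^16 + 38*A^12 + 230*A^8 + 386*A^4 + 230 + 38*A^-4 + A^-8
  A^2 * (97*d + 100*d^3 + 13*d^5) = -13*A^12 - 165*A^8 - 527*A^4 - 527 - 165*A^-4 - 13*A^-8
  A^0 * (46 + 152*d^2 + 52*d^4 + 2*d^6) = 2*A^12 + 64*A^8 + 390*A^4 + 702 + 390*A^-4 + 64*A^-8 + 2*A^-12
  A^-2 * (103*d + 96*d^3 + 11*d^5) = -11*A^8 - 151*A^4 - 501 - 501*A^-4 - 151*A^-8 - 11*A^-12
  A^-4 * (15 + 79*d^2 + 26*d^4) = 26*A^4 + 183 + 329*A^-4 + 183*A^-8 + 26*A^-12
  A^-6 * (18*d + 26*d^3 + d^5) = -A^4 - 31 - 106*A^-4 - 106*A^-8 - 31*A^-12 - A^-16
  A^-8 * (8*d^2 + 2*d^4) = 2 + 16*A^-4 + 28*A^-8 + 16*A^-12 + 2*A^-16
  A^-10 * (d^3) = -A^-4 - 3*A^-8 - 3*A^-12 - A^-16
Summing the groups: <K> = -A^20 + 2*A^16 - 4*A^12 + 5*A^8 - 5*A^4 + 6 - 4*A^-4 + 3*A^-8 - A^-12
Normalise by the writhe: (-A^3)^(-w) = (-A^3)^(4) = A^12, so f(A) = A^12 * <K> = -A^32 + 2*A^28 - 4*A^24 + 5*A^20 - 5*A^16 + 6*A^12 - 4*A^8 + 3*A^4 - 1.
Substitute A = t^(-1/4), i.e. A^e → t^(-e/4): V(t) = -1 + 3*t^-1 - 4*t^-2 + 6*t^-3 - 5*t^-4 + 5*t^-5 - 4*t^-6 + 2*t^-7 - t^-8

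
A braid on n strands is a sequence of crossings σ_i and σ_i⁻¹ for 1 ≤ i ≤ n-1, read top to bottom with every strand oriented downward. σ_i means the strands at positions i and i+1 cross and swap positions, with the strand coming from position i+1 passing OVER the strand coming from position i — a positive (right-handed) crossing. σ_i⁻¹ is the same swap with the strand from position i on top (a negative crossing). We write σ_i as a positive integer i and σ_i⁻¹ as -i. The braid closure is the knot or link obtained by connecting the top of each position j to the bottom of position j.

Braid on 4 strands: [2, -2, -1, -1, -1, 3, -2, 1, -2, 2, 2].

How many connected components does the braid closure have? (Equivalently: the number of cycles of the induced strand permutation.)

1

Derivation:
Track the strand permutation on 4 strands, starting from identity.
  step 1: s2 swaps positions 2,3 -> [1 3 2 4]
  step 2: s2^-1 swaps positions 2,3 -> [1 2 3 4]
  step 3: s1^-1 swaps positions 1,2 -> [2 1 3 4]
  step 4: s1^-1 swaps positions 1,2 -> [1 2 3 4]
  step 5: s1^-1 swaps positions 1,2 -> [2 1 3 4]
  step 6: s3 swaps positions 3,4 -> [2 1 4 3]
  step 7: s2^-1 swaps positions 2,3 -> [2 4 1 3]
  step 8: s1 swaps positions 1,2 -> [4 2 1 3]
  step 9: s2^-1 swaps positions 2,3 -> [4 1 2 3]
  step 10: s2 swaps positions 2,3 -> [4 2 1 3]
  step 11: s2 swaps positions 2,3 -> [4 1 2 3]
Final permutation (position -> original strand): [4 1 2 3]
Closure components = cycle count of this permutation = 1.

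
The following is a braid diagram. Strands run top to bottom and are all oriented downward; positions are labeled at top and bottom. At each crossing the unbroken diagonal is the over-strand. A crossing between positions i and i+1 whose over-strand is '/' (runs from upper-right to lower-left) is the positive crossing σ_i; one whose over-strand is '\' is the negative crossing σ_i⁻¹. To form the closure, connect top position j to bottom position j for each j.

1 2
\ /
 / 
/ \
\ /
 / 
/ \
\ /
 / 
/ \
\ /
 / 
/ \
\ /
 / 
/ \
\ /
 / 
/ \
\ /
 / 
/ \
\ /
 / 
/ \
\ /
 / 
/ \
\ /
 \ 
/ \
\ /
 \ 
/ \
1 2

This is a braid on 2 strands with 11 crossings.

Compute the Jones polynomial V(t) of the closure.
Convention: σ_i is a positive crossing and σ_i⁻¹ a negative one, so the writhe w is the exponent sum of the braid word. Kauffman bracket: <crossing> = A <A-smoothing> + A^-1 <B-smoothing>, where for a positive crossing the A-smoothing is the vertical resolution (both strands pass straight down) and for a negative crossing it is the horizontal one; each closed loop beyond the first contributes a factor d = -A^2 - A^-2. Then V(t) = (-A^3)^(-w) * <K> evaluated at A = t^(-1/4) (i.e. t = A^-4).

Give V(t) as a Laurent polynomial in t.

Reading the diagram top to bottom ('/'-over between positions i,i+1 = s_i, '\'-over = s_i^-1): braid word = s1 s1 s1 s1 s1 s1 s1 s1 s1 s1^-1 s1^-1.
The presented braid s1 s1 s1 s1 s1 s1 s1 s1 s1 s1^-1 s1^-1 on 2 strands reduces by inverse Markov moves (closure unchanged at each step):
  Deconjugate: the word is γ·β·γ⁻¹ with γ = s1 s1 (prefix) and γ⁻¹ = s1^-1 s1^-1 (suffix); strip both.
Reduced to β = s1 s1 s1 s1 s1 s1 s1 on 2 strands, 7 crossings.
Compute on β:
Braid: s1 s1 s1 s1 s1 s1 s1 on 2 strands, 7 crossings.
Writhe w = (#positive) - (#negative) = 7 - 0 = 7.
Enumerate smoothing states for the bracket polynomial. There are 2^7 = 128 states.
Smooth each crossing (0=||, 1=⌣⌢); contribution A^(Σ sign_k(1-2s_k)) * d^(L-1).
Tabulate the states by total A-exponent and number of loops L (A-exp: L × count):
  A^7: L=2 ×1
  A^5: L=1 ×7
  A^3: L=2 ×21
  A^1: L=3 ×35
  A^-1: L=4 ×35
  A^-3: L=5 ×21
  A^-5: L=6 ×7
  A^-7: L=7 ×1
Each group contributes A^e * Σ count * d^(L-1):
Powers of d = -A^2 - A^-2: d^2 = A^4 + 2 + A^-4; d^3 = -A^6 - 3*A^2 - 3*A^-2 - A^-6; d^4 = A^8 + 4*A^4 + 6 + 4*A^-4 + A^-8; d^5 = -A^10 - 5*A^6 - 10*A^2 - 10*A^-2 - 5*A^-6 - A^-10; d^6 = A^12 + 6*A^8 + 15*A^4 + 20 + 15*A^-4 + 6*A^-8 + A^-12.
  A^7 * (d) = -A^9 - A^5
  A^5 * (7) = 7*A^5
  A^3 * (21*d) = -21*A^5 - 21*A
  A^1 * (35*d^2) = 35*A^5 + 70*A + 35*A^-3
  A^-1 * (35*d^3) = -35*A^5 - 105*A - 105*A^-3 - 35*A^-7
  A^-3 * (21*d^4) = 21*A^5 + 84*A + 126*A^-3 + 84*A^-7 + 21*A^-11
  A^-5 * (7*d^5) = -7*A^5 - 35*A - 70*A^-3 - 70*A^-7 - 35*A^-11 - 7*A^-15
  A^-7 * (d^6) = A^5 + 6*A + 15*A^-3 + 20*A^-7 + 15*A^-11 + 6*A^-15 + A^-19
Summing the groups: <K> = -A^9 - A + A^-3 - A^-7 + A^-11 - A^-15 + A^-19
Normalise by the writhe: (-A^3)^(-w) = (-A^3)^(-7) = -A^-21, so f(A) = -A^-21 * <K> = A^-12 + A^-20 - A^-24 + A^-28 - A^-32 + A^-36 - A^-40.
Substitute A = t^(-1/4), i.e. A^e → t^(-e/4): V(t) = -t^10 + t^9 - t^8 + t^7 - t^6 + t^5 + t^3

Answer: -t^10 + t^9 - t^8 + t^7 - t^6 + t^5 + t^3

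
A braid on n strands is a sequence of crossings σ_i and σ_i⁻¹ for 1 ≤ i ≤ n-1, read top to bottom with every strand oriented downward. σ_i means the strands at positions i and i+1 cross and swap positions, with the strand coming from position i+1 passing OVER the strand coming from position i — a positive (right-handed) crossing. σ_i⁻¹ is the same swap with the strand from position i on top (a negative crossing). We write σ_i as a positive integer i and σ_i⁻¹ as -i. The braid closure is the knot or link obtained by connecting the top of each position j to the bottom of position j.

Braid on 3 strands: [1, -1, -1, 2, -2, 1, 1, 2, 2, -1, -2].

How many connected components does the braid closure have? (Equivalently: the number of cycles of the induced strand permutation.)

2

Derivation:
Track the strand permutation on 3 strands, starting from identity.
  step 1: s1 swaps positions 1,2 -> [2 1 3]
  step 2: s1^-1 swaps positions 1,2 -> [1 2 3]
  step 3: s1^-1 swaps positions 1,2 -> [2 1 3]
  step 4: s2 swaps positions 2,3 -> [2 3 1]
  step 5: s2^-1 swaps positions 2,3 -> [2 1 3]
  step 6: s1 swaps positions 1,2 -> [1 2 3]
  step 7: s1 swaps positions 1,2 -> [2 1 3]
  step 8: s2 swaps positions 2,3 -> [2 3 1]
  step 9: s2 swaps positions 2,3 -> [2 1 3]
  step 10: s1^-1 swaps positions 1,2 -> [1 2 3]
  step 11: s2^-1 swaps positions 2,3 -> [1 3 2]
Final permutation (position -> original strand): [1 3 2]
Closure components = cycle count of this permutation = 2.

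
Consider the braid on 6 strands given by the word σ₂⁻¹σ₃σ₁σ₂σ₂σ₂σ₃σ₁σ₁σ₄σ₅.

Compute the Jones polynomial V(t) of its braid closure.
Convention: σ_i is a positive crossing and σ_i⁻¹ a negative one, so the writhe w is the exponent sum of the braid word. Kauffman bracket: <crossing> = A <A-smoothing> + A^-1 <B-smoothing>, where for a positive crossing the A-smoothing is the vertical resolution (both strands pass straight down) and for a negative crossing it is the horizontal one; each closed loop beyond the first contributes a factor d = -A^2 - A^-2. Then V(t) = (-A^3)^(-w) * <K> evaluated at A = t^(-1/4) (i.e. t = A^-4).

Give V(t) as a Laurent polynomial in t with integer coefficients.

t^10 - 3*t^9 + 4*t^8 - 6*t^7 + 6*t^6 - 5*t^5 + 5*t^4 - 2*t^3 + t^2

Derivation:
The presented braid s2^-1 s3 s1 s2 s2 s2 s3 s1 s1 s4 s5 on 6 strands reduces by inverse Markov moves (closure unchanged at each step):
  Destabilize: the word has the form β·s5 where s5 occurs only as the final letter (β ∈ B_5); drop it and the last strand → 5 strands.
  Destabilize: the word has the form β·s4 where s4 occurs only as the final letter (β ∈ B_4); drop it and the last strand → 4 strands.
Reduced to β = s2^-1 s3 s1 s2 s2 s2 s3 s1 s1 on 4 strands, 9 crossings.
Compute on β:
Braid: s2^-1 s3 s1 s2 s2 s2 s3 s1 s1 on 4 strands, 9 crossings.
Writhe w = (#positive) - (#negative) = 8 - 1 = 7.
Computing the Kauffman bracket via state sum. There are 2^9 = 512 states.
For each crossing: s=0 is the vertical smoothing, s=1 horizontal. Crossing k contributes A^(sign_k * (1 - 2*s_k)); loop factor d = -A^2 - A^-2.
Tabulate the states by total A-exponent and number of loops L (A-exp: L × count):
  A^9: L=3 ×1
  A^7: L=2 ×5, L=4 ×4
  A^5: L=1 ×6, L=3 ×27, L=5 ×3
  A^3: L=2 ×57, L=4 ×26, L=6 ×1
  A^1: L=1 ×39, L=3 ×77, L=5 ×10
  A^-1: L=2 ×81, L=4 ×44, L=6 ×1
  A^-3: L=3 ×73, L=5 ×11
  A^-5: L=4 ×35, L=6 ×1
  A^-7: L=5 ×9
  A^-9: L=6 ×1
Each group contributes A^e * Σ count * d^(L-1):
Powers of d = -A^2 - A^-2: d^2 = A^4 + 2 + A^-4; d^3 = -A^6 - 3*A^2 - 3*A^-2 - A^-6; d^4 = A^8 + 4*A^4 + 6 + 4*A^-4 + A^-8; d^5 = -A^10 - 5*A^6 - 10*A^2 - 10*A^-2 - 5*A^-6 - A^-10.
  A^9 * (d^2) = A^13 + 2*A^9 + A^5
  A^7 * (5*d + 4*d^3) = -4*A^13 - 17*A^9 - 17*A^5 - 4*A
  A^5 * (6 + 27*d^2 + 3*d^4) = 3*A^13 + 39*A^9 + 78*A^5 + 39*A + 3*A^-3
  A^3 * (57*d + 26*d^3 + d^5) = -A^13 - 31*A^9 - 145*A^5 - 145*A - 31*A^-3 - A^-7
  A^1 * (39 + 77*d^2 + 10*d^4) = 10*A^9 + 117*A^5 + 253*A + 117*A^-3 + 10*A^-7
  A^-1 * (81*d + 44*d^3 + d^5) = -A^9 - 49*A^5 - 223*A - 223*A^-3 - 49*A^-7 - A^-11
  A^-3 * (73*d^2 + 11*d^4) = 11*A^5 + 117*A + 212*A^-3 + 117*A^-7 + 11*A^-11
  A^-5 * (35*d^3 + d^5) = -A^5 - 40*A - 115*A^-3 - 115*A^-7 - 40*A^-11 - A^-15
  A^-7 * (9*d^4) = 9*A + 36*A^-3 + 54*A^-7 + 36*A^-11 + 9*A^-15
  A^-9 * (d^5) = -A - 5*A^-3 - 10*A^-7 - 10*A^-11 - 5*A^-15 - A^-19
Summing the groups: <K> = -A^13 + 2*A^9 - 5*A^5 + 5*A - 6*A^-3 + 6*A^-7 - 4*A^-11 + 3*A^-15 - A^-19
Normalise by the writhe: (-A^3)^(-w) = (-A^3)^(-7) = -A^-21, so f(A) = -A^-21 * <K> = A^-8 - 2*A^-12 + 5*A^-16 - 5*A^-20 + 6*A^-24 - 6*A^-28 + 4*A^-32 - 3*A^-36 + A^-40.
Substitute A = t^(-1/4), i.e. A^e → t^(-e/4): V(t) = t^10 - 3*t^9 + 4*t^8 - 6*t^7 + 6*t^6 - 5*t^5 + 5*t^4 - 2*t^3 + t^2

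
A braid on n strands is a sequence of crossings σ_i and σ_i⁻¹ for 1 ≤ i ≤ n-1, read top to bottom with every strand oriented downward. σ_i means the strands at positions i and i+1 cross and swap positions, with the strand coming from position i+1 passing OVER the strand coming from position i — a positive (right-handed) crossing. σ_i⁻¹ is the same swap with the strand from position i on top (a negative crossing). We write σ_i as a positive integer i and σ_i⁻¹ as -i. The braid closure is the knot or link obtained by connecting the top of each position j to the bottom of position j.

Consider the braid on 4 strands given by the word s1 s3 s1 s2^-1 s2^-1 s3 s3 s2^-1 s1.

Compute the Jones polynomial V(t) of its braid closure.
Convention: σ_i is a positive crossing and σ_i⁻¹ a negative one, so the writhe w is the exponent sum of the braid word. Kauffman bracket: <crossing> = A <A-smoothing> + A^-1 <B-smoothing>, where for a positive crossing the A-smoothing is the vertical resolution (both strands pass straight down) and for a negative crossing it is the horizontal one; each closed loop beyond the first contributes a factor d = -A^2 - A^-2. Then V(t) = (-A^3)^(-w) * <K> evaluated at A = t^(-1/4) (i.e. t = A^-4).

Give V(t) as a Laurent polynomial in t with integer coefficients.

Braid: s1 s3 s1 s2^-1 s2^-1 s3 s3 s2^-1 s1 on 4 strands, 9 crossings.
Writhe w = (#positive) - (#negative) = 6 - 3 = 3.
State-sum expansion of <K>. There are 2^9 = 512 states.
For each crossing: s=0 is the vertical smoothing, s=1 horizontal. Crossing k contributes A^(sign_k * (1 - 2*s_k)); loop factor d = -A^2 - A^-2.
Tabulate the states by total A-exponent and number of loops L (A-exp: L × count):
  A^9: L=5 ×1
  A^7: L=4 ×9
  A^5: L=3 ×32, L=5 ×4
  A^3: L=2 ×55, L=4 ×28, L=6 ×1
  A^1: L=1 ×39, L=3 ×77, L=5 ×10
  A^-1: L=2 ×81, L=4 ×44, L=6 ×1
  A^-3: L=3 ×73, L=5 ×11
  A^-5: L=4 ×35, L=6 ×1
  A^-7: L=5 ×9
  A^-9: L=6 ×1
Each group contributes A^e * Σ count * d^(L-1):
Powers of d = -A^2 - A^-2: d^2 = A^4 + 2 + A^-4; d^3 = -A^6 - 3*A^2 - 3*A^-2 - A^-6; d^4 = A^8 + 4*A^4 + 6 + 4*A^-4 + A^-8; d^5 = -A^10 - 5*A^6 - 10*A^2 - 10*A^-2 - 5*A^-6 - A^-10.
  A^9 * (d^4) = A^17 + 4*A^13 + 6*A^9 + 4*A^5 + A
  A^7 * (9*d^3) = -9*A^13 - 27*A^9 - 27*A^5 - 9*A
  A^5 * (32*d^2 + 4*d^4) = 4*A^13 + 48*A^9 + 88*A^5 + 48*A + 4*A^-3
  A^3 * (55*d + 28*d^3 + d^5) = -A^13 - 33*A^9 - 149*A^5 - 149*A - 33*A^-3 - A^-7
  A^1 * (39 + 77*d^2 + 10*d^4) = 10*A^9 + 117*A^5 + 253*A + 117*A^-3 + 10*A^-7
  A^-1 * (81*d + 44*d^3 + d^5) = -A^9 - 49*A^5 - 223*A - 223*A^-3 - 49*A^-7 - A^-11
  A^-3 * (73*d^2 + 11*d^4) = 11*A^5 + 117*A + 212*A^-3 + 117*A^-7 + 11*A^-11
  A^-5 * (35*d^3 + d^5) = -A^5 - 40*A - 115*A^-3 - 115*A^-7 - 40*A^-11 - A^-15
  A^-7 * (9*d^4) = 9*A + 36*A^-3 + 54*A^-7 + 36*A^-11 + 9*A^-15
  A^-9 * (d^5) = -A - 5*A^-3 - 10*A^-7 - 10*A^-11 - 5*A^-15 - A^-19
Summing the groups: <K> = A^17 - 2*A^13 + 3*A^9 - 6*A^5 + 6*A - 7*A^-3 + 6*A^-7 - 4*A^-11 + 3*A^-15 - A^-19
Normalise by the writhe: (-A^3)^(-w) = (-A^3)^(-3) = -A^-9, so f(A) = -A^-9 * <K> = -A^8 + 2*A^4 - 3 + 6*A^-4 - 6*A^-8 + 7*A^-12 - 6*A^-16 + 4*A^-20 - 3*A^-24 + A^-28.
Substitute A = t^(-1/4), i.e. A^e → t^(-e/4): V(t) = t^7 - 3*t^6 + 4*t^5 - 6*t^4 + 7*t^3 - 6*t^2 + 6*t - 3 + 2*t^-1 - t^-2

Answer: t^7 - 3*t^6 + 4*t^5 - 6*t^4 + 7*t^3 - 6*t^2 + 6*t - 3 + 2*t^-1 - t^-2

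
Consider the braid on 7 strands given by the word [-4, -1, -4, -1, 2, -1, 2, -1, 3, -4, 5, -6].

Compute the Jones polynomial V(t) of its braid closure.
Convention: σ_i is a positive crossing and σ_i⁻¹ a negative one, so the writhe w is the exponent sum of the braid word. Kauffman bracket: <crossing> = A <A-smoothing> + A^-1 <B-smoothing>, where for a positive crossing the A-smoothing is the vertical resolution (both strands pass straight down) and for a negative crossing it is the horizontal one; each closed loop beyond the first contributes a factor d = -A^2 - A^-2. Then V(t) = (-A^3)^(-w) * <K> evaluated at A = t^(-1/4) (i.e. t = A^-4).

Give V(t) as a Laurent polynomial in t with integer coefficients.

The presented braid s4^-1 s1^-1 s4^-1 s1^-1 s2 s1^-1 s2 s1^-1 s3 s4^-1 s5 s6^-1 on 7 strands reduces by inverse Markov moves (closure unchanged at each step):
  Destabilize: the word has the form β·s6^-1 where s6^-1 occurs only as the final letter (β ∈ B_6); drop it and the last strand → 6 strands.
  Destabilize: the word has the form β·s5 where s5 occurs only as the final letter (β ∈ B_5); drop it and the last strand → 5 strands.
Reduced to β = s4^-1 s1^-1 s4^-1 s1^-1 s2 s1^-1 s2 s1^-1 s3 s4^-1 on 5 strands, 10 crossings.
Compute on β:
Braid: s4^-1 s1^-1 s4^-1 s1^-1 s2 s1^-1 s2 s1^-1 s3 s4^-1 on 5 strands, 10 crossings.
Writhe w = (#positive) - (#negative) = 3 - 7 = -4.
State-sum expansion of <K>. There are 2^10 = 1024 states.
Each crossing splits two ways (0=vertical, 1=horizontal). The state's weight is A^(#A-smoothings - #B-smoothings) * d^(loops - 1).
Tabulate the states by total A-exponent and number of loops L (A-exp: L × count):
  A^10: L=8 ×1
  A^8: L=7 ×10
  A^6: L=6 ×45
  A^4: L=5 ×118, L=7 ×2
  A^2: L=4 ×195, L=6 ×15
  A^0: L=3 ×203, L=5 ×49
  A^-2: L=2 ×123, L=4 ×85, L=6 ×2
  A^-4: L=1 ×33, L=3 ×78, L=5 ×9
  A^-6: L=2 ×29, L=4 ×16
  A^-8: L=3 ×9, L=5 ×1
  A^-10: L=4 ×1
Each group contributes A^e * Σ count * d^(L-1):
Powers of d = -A^2 - A^-2: d^2 = A^4 + 2 + A^-4; d^3 = -A^6 - 3*A^2 - 3*A^-2 - A^-6; d^4 = A^8 + 4*A^4 + 6 + 4*A^-4 + A^-8; d^5 = -A^10 - 5*A^6 - 10*A^2 - 10*A^-2 - 5*A^-6 - A^-10; d^6 = A^12 + 6*A^8 + 15*A^4 + 20 + 15*A^-4 + 6*A^-8 + A^-12; d^7 = -A^14 - 7*A^10 - 21*A^6 - 35*A^2 - 35*A^-2 - 21*A^-6 - 7*A^-10 - A^-14.
  A^10 * (d^7) = -A^24 - 7*A^20 - 21*A^16 - 35*A^12 - 35*A^8 - 21*A^4 - 7 - A^-4
  A^8 * (10*d^6) = 10*A^20 + 60*A^16 + 150*A^12 + 200*A^8 + 150*A^4 + 60 + 10*A^-4
  A^6 * (45*d^5) = -45*A^16 - 225*A^12 - 450*A^8 - 450*A^4 - 225 - 45*A^-4
  A^4 * (118*d^4 + 2*d^6) = 2*A^16 + 130*A^12 + 502*A^8 + 748*A^4 + 502 + 130*A^-4 + 2*A^-8
  A^2 * (195*d^3 + 15*d^5) = -15*A^12 - 270*A^8 - 735*A^4 - 735 - 270*A^-4 - 15*A^-8
  A^0 * (203*d^2 + 49*d^4) = 49*A^8 + 399*A^4 + 700 + 399*A^-4 + 49*A^-8
  A^-2 * (123*d + 85*d^3 + 2*d^5) = -2*A^8 - 95*A^4 - 398 - 398*A^-4 - 95*A^-8 - 2*A^-12
  A^-4 * (33 + 78*d^2 + 9*d^4) = 9*A^4 + 114 + 243*A^-4 + 114*A^-8 + 9*A^-12
  A^-6 * (29*d + 16*d^3) = -16 - 77*A^-4 - 77*A^-8 - 16*A^-12
  A^-8 * (9*d^2 + d^4) = 1 + 13*A^-4 + 24*A^-8 + 13*A^-12 + A^-16
  A^-10 * (d^3) = -A^-4 - 3*A^-8 - 3*A^-12 - A^-16
Summing the groups: <K> = -A^24 + 3*A^20 - 4*A^16 + 5*A^12 - 6*A^8 + 5*A^4 - 4 + 3*A^-4 - A^-8 + A^-12
Normalise by the writhe: (-A^3)^(-w) = (-A^3)^(4) = A^12, so f(A) = A^12 * <K> = -A^36 + 3*A^32 - 4*A^28 + 5*A^24 - 6*A^20 + 5*A^16 - 4*A^12 + 3*A^8 - A^4 + 1.
Substitute A = t^(-1/4), i.e. A^e → t^(-e/4): V(t) = 1 - t^-1 + 3*t^-2 - 4*t^-3 + 5*t^-4 - 6*t^-5 + 5*t^-6 - 4*t^-7 + 3*t^-8 - t^-9

Answer: 1 - t^-1 + 3*t^-2 - 4*t^-3 + 5*t^-4 - 6*t^-5 + 5*t^-6 - 4*t^-7 + 3*t^-8 - t^-9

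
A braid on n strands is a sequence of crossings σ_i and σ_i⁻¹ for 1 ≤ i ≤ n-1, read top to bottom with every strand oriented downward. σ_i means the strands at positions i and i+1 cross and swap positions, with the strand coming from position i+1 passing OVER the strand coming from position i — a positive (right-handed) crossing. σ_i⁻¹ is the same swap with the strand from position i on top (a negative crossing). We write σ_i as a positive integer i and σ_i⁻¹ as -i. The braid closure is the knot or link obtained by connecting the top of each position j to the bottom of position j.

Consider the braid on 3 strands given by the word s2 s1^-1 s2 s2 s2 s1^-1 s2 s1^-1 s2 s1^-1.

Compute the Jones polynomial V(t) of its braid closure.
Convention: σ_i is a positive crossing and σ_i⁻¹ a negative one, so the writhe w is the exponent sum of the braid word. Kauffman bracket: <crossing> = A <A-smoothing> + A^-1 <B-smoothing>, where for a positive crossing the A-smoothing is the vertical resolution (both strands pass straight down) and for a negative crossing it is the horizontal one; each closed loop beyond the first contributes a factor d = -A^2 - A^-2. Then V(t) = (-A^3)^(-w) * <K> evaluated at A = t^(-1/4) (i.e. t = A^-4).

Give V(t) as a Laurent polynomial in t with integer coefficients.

t^7 - 4*t^6 + 7*t^5 - 11*t^4 + 14*t^3 - 14*t^2 + 14*t - 10 + 7*t^-1 - 4*t^-2 + t^-3

Derivation:
Braid: s2 s1^-1 s2 s2 s2 s1^-1 s2 s1^-1 s2 s1^-1 on 3 strands, 10 crossings.
Writhe w = (#positive) - (#negative) = 6 - 4 = 2.
Computing the Kauffman bracket via state sum. There are 2^10 = 1024 states.
Each crossing splits two ways (0=vertical, 1=horizontal). The state's weight is A^(#A-smoothings - #B-smoothings) * d^(loops - 1).
Tabulate the states by total A-exponent and number of loops L (A-exp: L × count):
  A^10: L=5 ×1
  A^8: L=4 ×10
  A^6: L=3 ×42, L=5 ×3
  A^4: L=2 ×90, L=4 ×29, L=6 ×1
  A^2: L=1 ×87, L=3 ×110, L=5 ×13
  A^0: L=2 ×179, L=4 ×71, L=6 ×2
  A^-2: L=3 ×187, L=5 ×23
  A^-4: L=4 ×117, L=6 ×3
  A^-6: L=5 ×45
  A^-8: L=6 ×10
  A^-10: L=7 ×1
Each group contributes A^e * Σ count * d^(L-1):
Powers of d = -A^2 - A^-2: d^2 = A^4 + 2 + A^-4; d^3 = -A^6 - 3*A^2 - 3*A^-2 - A^-6; d^4 = A^8 + 4*A^4 + 6 + 4*A^-4 + A^-8; d^5 = -A^10 - 5*A^6 - 10*A^2 - 10*A^-2 - 5*A^-6 - A^-10; d^6 = A^12 + 6*A^8 + 15*A^4 + 20 + 15*A^-4 + 6*A^-8 + A^-12.
  A^10 * (d^4) = A^18 + 4*A^14 + 6*A^10 + 4*A^6 + A^2
  A^8 * (10*d^3) = -10*A^14 - 30*A^10 - 30*A^6 - 10*A^2
  A^6 * (42*d^2 + 3*d^4) = 3*A^14 + 54*A^10 + 102*A^6 + 54*A^2 + 3*A^-2
  A^4 * (90*d + 29*d^3 + d^5) = -A^14 - 34*A^10 - 187*A^6 - 187*A^2 - 34*A^-2 - A^-6
  A^2 * (87 + 110*d^2 + 13*d^4) = 13*A^10 + 162*A^6 + 385*A^2 + 162*A^-2 + 13*A^-6
  A^0 * (179*d + 71*d^3 + 2*d^5) = -2*A^10 - 81*A^6 - 412*A^2 - 412*A^-2 - 81*A^-6 - 2*A^-10
  A^-2 * (187*d^2 + 23*d^4) = 23*A^6 + 279*A^2 + 512*A^-2 + 279*A^-6 + 23*A^-10
  A^-4 * (117*d^3 + 3*d^5) = -3*A^6 - 132*A^2 - 381*A^-2 - 381*A^-6 - 132*A^-10 - 3*A^-14
  A^-6 * (45*d^4) = 45*A^2 + 180*A^-2 + 270*A^-6 + 180*A^-10 + 45*A^-14
  A^-8 * (10*d^5) = -10*A^2 - 50*A^-2 - 100*A^-6 - 100*A^-10 - 50*A^-14 - 10*A^-18
  A^-10 * (d^6) = A^2 + 6*A^-2 + 15*A^-6 + 20*A^-10 + 15*A^-14 + 6*A^-18 + A^-22
Summing the groups: <K> = A^18 - 4*A^14 + 7*A^10 - 10*A^6 + 14*A^2 - 14*A^-2 + 14*A^-6 - 11*A^-10 + 7*A^-14 - 4*A^-18 + A^-22
Normalise by the writhe: (-A^3)^(-w) = (-A^3)^(-2) = A^-6, so f(A) = A^-6 * <K> = A^12 - 4*A^8 + 7*A^4 - 10 + 14*A^-4 - 14*A^-8 + 14*A^-12 - 11*A^-16 + 7*A^-20 - 4*A^-24 + A^-28.
Substitute A = t^(-1/4), i.e. A^e → t^(-e/4): V(t) = t^7 - 4*t^6 + 7*t^5 - 11*t^4 + 14*t^3 - 14*t^2 + 14*t - 10 + 7*t^-1 - 4*t^-2 + t^-3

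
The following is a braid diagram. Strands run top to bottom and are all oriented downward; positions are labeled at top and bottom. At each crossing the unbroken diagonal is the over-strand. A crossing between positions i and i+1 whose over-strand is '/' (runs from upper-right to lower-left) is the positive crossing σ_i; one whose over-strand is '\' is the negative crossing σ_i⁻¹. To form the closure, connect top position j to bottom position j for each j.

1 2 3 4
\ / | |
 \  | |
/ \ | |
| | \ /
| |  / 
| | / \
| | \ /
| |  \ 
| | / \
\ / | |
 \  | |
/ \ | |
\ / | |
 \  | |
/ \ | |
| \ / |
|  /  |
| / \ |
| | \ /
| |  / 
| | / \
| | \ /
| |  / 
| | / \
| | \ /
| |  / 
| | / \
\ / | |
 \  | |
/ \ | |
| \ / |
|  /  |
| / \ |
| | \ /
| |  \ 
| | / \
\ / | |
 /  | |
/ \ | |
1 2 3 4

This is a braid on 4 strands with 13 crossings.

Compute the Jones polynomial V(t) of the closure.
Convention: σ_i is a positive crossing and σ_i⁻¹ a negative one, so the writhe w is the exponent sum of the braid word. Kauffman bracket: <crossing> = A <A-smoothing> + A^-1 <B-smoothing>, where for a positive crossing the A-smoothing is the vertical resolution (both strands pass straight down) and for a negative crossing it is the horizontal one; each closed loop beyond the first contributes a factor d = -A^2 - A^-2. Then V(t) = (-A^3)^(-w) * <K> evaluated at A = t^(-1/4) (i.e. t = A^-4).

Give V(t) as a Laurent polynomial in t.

-t^5 + 2*t^4 - 3*t^3 + 4*t^2 - 4*t + 5 - 3*t^-1 + 2*t^-2 - t^-3

Derivation:
Reading the diagram top to bottom ('/'-over between positions i,i+1 = s_i, '\'-over = s_i^-1): braid word = s1^-1 s3 s3^-1 s1^-1 s1^-1 s2 s3 s3 s3 s1^-1 s2 s3^-1 s1.
The presented braid s1^-1 s3 s3^-1 s1^-1 s1^-1 s2 s3 s3 s3 s1^-1 s2 s3^-1 s1 on 4 strands reduces by inverse Markov moves (closure unchanged at each step):
  Deconjugate: the word is γ·β·γ⁻¹ with γ = s1^-1 s3 (prefix) and γ⁻¹ = s3^-1 s1 (suffix); strip both.
Reduced to β = s3^-1 s1^-1 s1^-1 s2 s3 s3 s3 s1^-1 s2 on 4 strands, 9 crossings.
Compute on β:
Braid: s3^-1 s1^-1 s1^-1 s2 s3 s3 s3 s1^-1 s2 on 4 strands, 9 crossings.
Writhe w = (#positive) - (#negative) = 5 - 4 = 1.
Enumerate smoothing states for the bracket polynomial. There are 2^9 = 512 states.
Each crossing splits two ways (0=vertical, 1=horizontal). The state's weight is A^(#A-smoothings - #B-smoothings) * d^(loops - 1).
Tabulate the states by total A-exponent and number of loops L (A-exp: L × count):
  A^9: L=4 ×1
  A^7: L=3 ×5, L=5 ×4
  A^5: L=2 ×10, L=4 ×23, L=6 ×3
  A^3: L=1 ×8, L=3 ×57, L=5 ×18, L=7 ×1
  A^1: L=2 ×70, L=4 ×50, L=6 ×6
  A^-1: L=1 ×33, L=3 ×75, L=5 ×18
  A^-3: L=2 ×51, L=4 ×32, L=6 ×1
  A^-5: L=3 ×32, L=5 ×4
  A^-7: L=4 ×9
  A^-9: L=5 ×1
Each group contributes A^e * Σ count * d^(L-1):
Powers of d = -A^2 - A^-2: d^2 = A^4 + 2 + A^-4; d^3 = -A^6 - 3*A^2 - 3*A^-2 - A^-6; d^4 = A^8 + 4*A^4 + 6 + 4*A^-4 + A^-8; d^5 = -A^10 - 5*A^6 - 10*A^2 - 10*A^-2 - 5*A^-6 - A^-10; d^6 = A^12 + 6*A^8 + 15*A^4 + 20 + 15*A^-4 + 6*A^-8 + A^-12.
  A^9 * (d^3) = -A^15 - 3*A^11 - 3*A^7 - A^3
  A^7 * (5*d^2 + 4*d^4) = 4*A^15 + 21*A^11 + 34*A^7 + 21*A^3 + 4*A^-1
  A^5 * (10*d + 23*d^3 + 3*d^5) = -3*A^15 - 38*A^11 - 109*A^7 - 109*A^3 - 38*A^-1 - 3*A^-5
  A^3 * (8 + 57*d^2 + 18*d^4 + d^6) = A^15 + 24*A^11 + 144*A^7 + 250*A^3 + 144*A^-1 + 24*A^-5 + A^-9
  A^1 * (70*d + 50*d^3 + 6*d^5) = -6*A^11 - 80*A^7 - 280*A^3 - 280*A^-1 - 80*A^-5 - 6*A^-9
  A^-1 * (33 + 75*d^2 + 18*d^4) = 18*A^7 + 147*A^3 + 291*A^-1 + 147*A^-5 + 18*A^-9
  A^-3 * (51*d + 32*d^3 + d^5) = -A^7 - 37*A^3 - 157*A^-1 - 157*A^-5 - 37*A^-9 - A^-13
  A^-5 * (32*d^2 + 4*d^4) = 4*A^3 + 48*A^-1 + 88*A^-5 + 48*A^-9 + 4*A^-13
  A^-7 * (9*d^3) = -9*A^-1 - 27*A^-5 - 27*A^-9 - 9*A^-13
  A^-9 * (d^4) = A^-1 + 4*A^-5 + 6*A^-9 + 4*A^-13 + A^-17
Summing the groups: <K> = A^15 - 2*A^11 + 3*A^7 - 5*A^3 + 4*A^-1 - 4*A^-5 + 3*A^-9 - 2*A^-13 + A^-17
Normalise by the writhe: (-A^3)^(-w) = (-A^3)^(-1) = -A^-3, so f(A) = -A^-3 * <K> = -A^12 + 2*A^8 - 3*A^4 + 5 - 4*A^-4 + 4*A^-8 - 3*A^-12 + 2*A^-16 - A^-20.
Substitute A = t^(-1/4), i.e. A^e → t^(-e/4): V(t) = -t^5 + 2*t^4 - 3*t^3 + 4*t^2 - 4*t + 5 - 3*t^-1 + 2*t^-2 - t^-3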